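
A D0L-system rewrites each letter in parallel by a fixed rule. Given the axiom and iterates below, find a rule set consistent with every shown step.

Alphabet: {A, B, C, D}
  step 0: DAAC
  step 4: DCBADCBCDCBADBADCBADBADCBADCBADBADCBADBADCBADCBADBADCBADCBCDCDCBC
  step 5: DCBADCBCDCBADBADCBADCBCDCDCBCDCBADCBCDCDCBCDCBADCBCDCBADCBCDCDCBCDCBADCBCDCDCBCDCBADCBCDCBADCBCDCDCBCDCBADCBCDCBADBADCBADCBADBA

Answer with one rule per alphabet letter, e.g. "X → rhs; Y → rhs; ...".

  step 4 ⇒ step 5: DCBADCBCDCBADBADCBADBADCBADCBADBADCBADBADCBADCBADBADCBADCBCDCDCBC ⇒ DC·BA·D·CBC·DC·BA·D·BA·DC·BA·D·CBC·DC·D·CBC·DC·BA·D·CBC·DC·D·CBC·DC·BA·D·CBC·DC·BA·D·CBC·DC·D·CBC·DC·BA·D·CBC·DC·D·CBC·DC·BA·D·CBC·DC·BA·D·CBC·DC·D·CBC·DC·BA·D·CBC·DC·BA·D·BA·DC·BA·DC·BA·D·BA
    A ↦ CBC
    B ↦ D
    C ↦ BA
    D ↦ DC

A->CBC, B->D, C->BA, D->DC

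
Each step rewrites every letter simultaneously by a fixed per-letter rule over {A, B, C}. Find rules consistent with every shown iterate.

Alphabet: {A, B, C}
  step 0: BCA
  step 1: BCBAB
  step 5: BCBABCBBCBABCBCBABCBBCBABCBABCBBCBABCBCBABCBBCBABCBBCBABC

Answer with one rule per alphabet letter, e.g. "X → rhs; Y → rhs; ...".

  step 0 ⇒ step 1: BCA ⇒ BC·BA·B
    A ↦ B
    B ↦ BC
    C ↦ BA

A->B, B->BC, C->BA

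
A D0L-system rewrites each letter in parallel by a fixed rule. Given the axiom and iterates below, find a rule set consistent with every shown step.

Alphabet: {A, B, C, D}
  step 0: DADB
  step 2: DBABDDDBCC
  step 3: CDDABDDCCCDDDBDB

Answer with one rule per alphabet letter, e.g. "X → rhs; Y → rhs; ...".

  step 2 ⇒ step 3: DBABDDDBCC ⇒ C·DD·AB·DD·C·C·C·DD·DB·DB
    A ↦ AB
    B ↦ DD
    C ↦ DB
    D ↦ C

A->AB, B->DD, C->DB, D->C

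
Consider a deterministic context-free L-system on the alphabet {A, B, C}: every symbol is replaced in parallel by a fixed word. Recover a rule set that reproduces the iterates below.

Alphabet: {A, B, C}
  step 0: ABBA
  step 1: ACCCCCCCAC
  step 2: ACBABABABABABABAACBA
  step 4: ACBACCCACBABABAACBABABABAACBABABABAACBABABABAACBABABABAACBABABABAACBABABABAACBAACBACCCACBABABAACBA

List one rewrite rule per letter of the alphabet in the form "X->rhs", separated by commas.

  step 1 ⇒ step 2: ACCCCCCCAC ⇒ AC·BA·BA·BA·BA·BA·BA·BA·AC·BA
    A ↦ AC
    C ↦ BA
  step 0 ⇒ step 1: ABBA ⇒ AC·CCC·CCC·AC
    B ↦ CCC

A->AC, B->CCC, C->BA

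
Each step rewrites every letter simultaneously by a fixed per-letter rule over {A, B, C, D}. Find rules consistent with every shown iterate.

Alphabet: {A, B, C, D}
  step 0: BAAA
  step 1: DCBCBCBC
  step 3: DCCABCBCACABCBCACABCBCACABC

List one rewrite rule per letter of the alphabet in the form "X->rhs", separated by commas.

  step 0 ⇒ step 1: BAAA ⇒ DC·BC·BC·BC
    A ↦ BC
    B ↦ DC
    C ↦ CA  (constrained at step 1)
    D ↦ B  (constrained at step 1)

A->BC, B->DC, C->CA, D->B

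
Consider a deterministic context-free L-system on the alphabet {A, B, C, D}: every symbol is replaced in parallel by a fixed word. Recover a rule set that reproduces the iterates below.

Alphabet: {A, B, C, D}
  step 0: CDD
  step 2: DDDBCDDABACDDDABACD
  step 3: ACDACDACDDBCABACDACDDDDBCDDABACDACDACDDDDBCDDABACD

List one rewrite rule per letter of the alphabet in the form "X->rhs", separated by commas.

A->DD, B->DBC, C->AB, D->ACD

  step 2 ⇒ step 3: DDDBCDDABACDDDABACD ⇒ ACD·ACD·ACD·DBC·AB·ACD·ACD·DD·DBC·DD·AB·ACD·ACD·ACD·DD·DBC·DD·AB·ACD
    A ↦ DD
    B ↦ DBC
    C ↦ AB
    D ↦ ACD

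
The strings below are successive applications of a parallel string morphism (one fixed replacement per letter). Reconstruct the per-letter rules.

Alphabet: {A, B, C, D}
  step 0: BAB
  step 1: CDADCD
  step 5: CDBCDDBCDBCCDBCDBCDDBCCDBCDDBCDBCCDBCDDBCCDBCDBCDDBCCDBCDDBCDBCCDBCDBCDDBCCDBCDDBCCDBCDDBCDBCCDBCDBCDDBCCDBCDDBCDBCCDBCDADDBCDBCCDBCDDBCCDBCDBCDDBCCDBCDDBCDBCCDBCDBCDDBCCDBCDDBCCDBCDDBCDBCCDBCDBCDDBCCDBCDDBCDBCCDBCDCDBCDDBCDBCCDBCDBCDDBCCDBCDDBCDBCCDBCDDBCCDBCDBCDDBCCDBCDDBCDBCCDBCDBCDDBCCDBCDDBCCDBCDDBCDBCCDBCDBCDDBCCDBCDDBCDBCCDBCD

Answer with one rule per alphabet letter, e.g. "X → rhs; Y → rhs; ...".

  step 0 ⇒ step 1: BAB ⇒ CD·AD·CD
    A ↦ AD
    B ↦ CD
    C ↦ BCD  (constrained at step 1)
    D ↦ DBC  (constrained at step 1)

A->AD, B->CD, C->BCD, D->DBC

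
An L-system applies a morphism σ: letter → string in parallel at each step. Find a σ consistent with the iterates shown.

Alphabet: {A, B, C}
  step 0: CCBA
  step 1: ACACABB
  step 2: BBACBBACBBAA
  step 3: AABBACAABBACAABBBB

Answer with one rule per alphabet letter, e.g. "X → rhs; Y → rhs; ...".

A->BB, B->A, C->AC

  step 2 ⇒ step 3: BBACBBACBBAA ⇒ A·A·BB·AC·A·A·BB·AC·A·A·BB·BB
    A ↦ BB
    B ↦ A
    C ↦ AC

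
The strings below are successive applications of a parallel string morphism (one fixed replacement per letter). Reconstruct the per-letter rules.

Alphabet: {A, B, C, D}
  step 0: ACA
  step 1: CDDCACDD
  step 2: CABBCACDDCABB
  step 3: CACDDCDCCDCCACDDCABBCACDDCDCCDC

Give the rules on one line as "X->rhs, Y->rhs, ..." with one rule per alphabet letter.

A->CDD, B->CDC, C->CA, D->B

  step 2 ⇒ step 3: CABBCACDDCABB ⇒ CA·CDD·CDC·CDC·CA·CDD·CA·B·B·CA·CDD·CDC·CDC
    A ↦ CDD
    B ↦ CDC
    C ↦ CA
    D ↦ B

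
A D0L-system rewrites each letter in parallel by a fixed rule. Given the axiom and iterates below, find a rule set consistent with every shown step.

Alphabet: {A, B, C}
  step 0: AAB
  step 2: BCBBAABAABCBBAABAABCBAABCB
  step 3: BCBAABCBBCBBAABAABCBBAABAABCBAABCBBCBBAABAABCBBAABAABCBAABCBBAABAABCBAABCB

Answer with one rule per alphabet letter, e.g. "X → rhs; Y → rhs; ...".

A->BAA, B->BCB, C->AA

  step 2 ⇒ step 3: BCBBAABAABCBBAABAABCBAABCB ⇒ BCB·AA·BCB·BCB·BAA·BAA·BCB·BAA·BAA·BCB·AA·BCB·BCB·BAA·BAA·BCB·BAA·BAA·BCB·AA·BCB·BAA·BAA·BCB·AA·BCB
    A ↦ BAA
    B ↦ BCB
    C ↦ AA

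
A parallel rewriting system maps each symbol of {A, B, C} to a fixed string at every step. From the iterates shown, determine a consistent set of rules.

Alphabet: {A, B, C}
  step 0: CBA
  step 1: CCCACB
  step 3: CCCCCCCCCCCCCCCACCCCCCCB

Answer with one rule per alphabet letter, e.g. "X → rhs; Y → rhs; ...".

A->CB, B->CA, C->CC

  step 0 ⇒ step 1: CBA ⇒ CC·CA·CB
    A ↦ CB
    B ↦ CA
    C ↦ CC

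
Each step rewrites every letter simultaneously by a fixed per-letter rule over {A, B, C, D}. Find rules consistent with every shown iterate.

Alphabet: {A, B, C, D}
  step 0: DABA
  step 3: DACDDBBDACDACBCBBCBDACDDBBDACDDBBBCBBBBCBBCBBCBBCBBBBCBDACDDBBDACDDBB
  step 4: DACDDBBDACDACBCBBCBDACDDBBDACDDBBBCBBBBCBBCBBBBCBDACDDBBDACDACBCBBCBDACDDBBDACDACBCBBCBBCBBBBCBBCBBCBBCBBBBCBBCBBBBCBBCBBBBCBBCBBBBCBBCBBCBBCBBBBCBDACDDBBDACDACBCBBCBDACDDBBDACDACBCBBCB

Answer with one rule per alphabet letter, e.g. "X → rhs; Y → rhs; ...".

  step 3 ⇒ step 4: DACDDBBDACDACBCBBCBDACDDBBDACDDBBBCBBBBCBBCBBCBBCBBBBCBDACDDBBDACDDBB ⇒ DAC·DD·BB·DAC·DAC·BCB·BCB·DAC·DD·BB·DAC·DD·BB·BCB·BB·BCB·BCB·BB·BCB·DAC·DD·BB·DAC·DAC·BCB·BCB·DAC·DD·BB·DAC·DAC·BCB·BCB·BCB·BB·BCB·BCB·BCB·BCB·BB·BCB·BCB·BB·BCB·BCB·BB·BCB·BCB·BB·BCB·BCB·BCB·BCB·BB·BCB·DAC·DD·BB·DAC·DAC·BCB·BCB·DAC·DD·BB·DAC·DAC·BCB·BCB
    A ↦ DD
    B ↦ BCB
    C ↦ BB
    D ↦ DAC

A->DD, B->BCB, C->BB, D->DAC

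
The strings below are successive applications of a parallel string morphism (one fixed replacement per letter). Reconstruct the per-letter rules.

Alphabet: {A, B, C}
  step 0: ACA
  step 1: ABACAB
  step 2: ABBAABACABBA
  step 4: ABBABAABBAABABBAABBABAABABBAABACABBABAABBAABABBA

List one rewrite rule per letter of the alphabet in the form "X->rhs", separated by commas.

A->AB, B->BA, C->AC

  step 1 ⇒ step 2: ABACAB ⇒ AB·BA·AB·AC·AB·BA
    A ↦ AB
    B ↦ BA
    C ↦ AC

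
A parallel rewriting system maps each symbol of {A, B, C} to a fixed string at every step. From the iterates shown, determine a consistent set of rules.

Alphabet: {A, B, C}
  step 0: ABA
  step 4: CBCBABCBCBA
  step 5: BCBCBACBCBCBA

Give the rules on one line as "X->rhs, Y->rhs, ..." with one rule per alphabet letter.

  step 4 ⇒ step 5: CBCBABCBCBA ⇒ B·C·B·C·BA·C·B·C·B·C·BA
    A ↦ BA
    B ↦ C
    C ↦ B

A->BA, B->C, C->B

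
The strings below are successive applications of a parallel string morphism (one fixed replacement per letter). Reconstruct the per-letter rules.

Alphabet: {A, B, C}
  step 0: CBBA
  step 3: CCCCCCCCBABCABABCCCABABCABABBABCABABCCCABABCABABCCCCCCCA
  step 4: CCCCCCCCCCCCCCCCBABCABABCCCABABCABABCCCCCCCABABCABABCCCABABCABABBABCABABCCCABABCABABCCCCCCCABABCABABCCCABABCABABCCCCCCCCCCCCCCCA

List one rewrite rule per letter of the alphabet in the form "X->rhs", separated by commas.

  step 3 ⇒ step 4: CCCCCCCCBABCABABCCCABABCABABBABCABABCCCABABCABABCCCCCCCA ⇒ CC·CC·CC·CC·CC·CC·CC·CC·BAB·CA·BAB·CC·CA·BAB·CA·BAB·CC·CC·CC·CA·BAB·CA·BAB·CC·CA·BAB·CA·BAB·BAB·CA·BAB·CC·CA·BAB·CA·BAB·CC·CC·CC·CA·BAB·CA·BAB·CC·CA·BAB·CA·BAB·CC·CC·CC·CC·CC·CC·CC·CA
    A ↦ CA
    B ↦ BAB
    C ↦ CC

A->CA, B->BAB, C->CC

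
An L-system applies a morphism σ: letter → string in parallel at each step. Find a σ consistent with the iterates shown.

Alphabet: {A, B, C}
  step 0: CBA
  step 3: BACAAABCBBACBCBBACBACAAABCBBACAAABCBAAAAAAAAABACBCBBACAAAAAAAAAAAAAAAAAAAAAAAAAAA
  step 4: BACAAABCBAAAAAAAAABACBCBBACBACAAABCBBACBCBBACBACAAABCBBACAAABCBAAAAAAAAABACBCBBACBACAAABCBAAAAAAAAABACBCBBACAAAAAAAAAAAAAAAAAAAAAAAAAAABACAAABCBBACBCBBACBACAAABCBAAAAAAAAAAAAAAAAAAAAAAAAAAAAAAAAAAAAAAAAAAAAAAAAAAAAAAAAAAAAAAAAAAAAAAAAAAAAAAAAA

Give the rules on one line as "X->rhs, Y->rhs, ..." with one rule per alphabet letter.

  step 3 ⇒ step 4: BACAAABCBBACBCBBACBACAAABCBBACAAABCBAAAAAAAAABACBCBBACAAAAAAAAAAAAAAAAAAAAAAAAAAA ⇒ BAC·AAA·BCB·AAA·AAA·AAA·BAC·BCB·BAC·BAC·AAA·BCB·BAC·BCB·BAC·BAC·AAA·BCB·BAC·AAA·BCB·AAA·AAA·AAA·BAC·BCB·BAC·BAC·AAA·BCB·AAA·AAA·AAA·BAC·BCB·BAC·AAA·AAA·AAA·AAA·AAA·AAA·AAA·AAA·AAA·BAC·AAA·BCB·BAC·BCB·BAC·BAC·AAA·BCB·AAA·AAA·AAA·AAA·AAA·AAA·AAA·AAA·AAA·AAA·AAA·AAA·AAA·AAA·AAA·AAA·AAA·AAA·AAA·AAA·AAA·AAA·AAA·AAA·AAA·AAA·AAA
    A ↦ AAA
    B ↦ BAC
    C ↦ BCB

A->AAA, B->BAC, C->BCB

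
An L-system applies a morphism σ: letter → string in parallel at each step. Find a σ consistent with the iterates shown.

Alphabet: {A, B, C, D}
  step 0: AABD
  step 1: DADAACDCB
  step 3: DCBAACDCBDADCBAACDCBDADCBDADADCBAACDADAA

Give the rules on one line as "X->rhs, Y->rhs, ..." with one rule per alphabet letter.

  step 0 ⇒ step 1: AABD ⇒ DA·DA·AC·DCB
    A ↦ DA
    B ↦ AC
    D ↦ DCB
    C ↦ A  (constrained at step 1)

A->DA, B->AC, C->A, D->DCB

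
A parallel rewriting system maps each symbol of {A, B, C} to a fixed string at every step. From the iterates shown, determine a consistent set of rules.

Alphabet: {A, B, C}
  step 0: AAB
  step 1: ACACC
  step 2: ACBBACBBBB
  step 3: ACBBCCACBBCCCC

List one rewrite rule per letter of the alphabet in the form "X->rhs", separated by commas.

  step 2 ⇒ step 3: ACBBACBBBB ⇒ AC·BB·C·C·AC·BB·C·C·C·C
    A ↦ AC
    B ↦ C
    C ↦ BB

A->AC, B->C, C->BB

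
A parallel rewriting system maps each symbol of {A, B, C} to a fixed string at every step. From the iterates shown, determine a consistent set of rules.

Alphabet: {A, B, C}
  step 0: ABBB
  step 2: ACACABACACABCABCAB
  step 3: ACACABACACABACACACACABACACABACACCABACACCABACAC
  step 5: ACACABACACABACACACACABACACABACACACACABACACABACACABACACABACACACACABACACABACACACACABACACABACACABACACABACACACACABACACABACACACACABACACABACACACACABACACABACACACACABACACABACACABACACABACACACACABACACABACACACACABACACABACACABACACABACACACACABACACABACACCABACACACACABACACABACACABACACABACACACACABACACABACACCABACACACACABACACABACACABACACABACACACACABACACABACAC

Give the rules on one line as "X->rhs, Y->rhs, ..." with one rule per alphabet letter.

  step 2 ⇒ step 3: ACACABACACABCABCAB ⇒ ACA·CAB·ACA·CAB·ACA·C·ACA·CAB·ACA·CAB·ACA·C·CAB·ACA·C·CAB·ACA·C
    A ↦ ACA
    B ↦ C
    C ↦ CAB

A->ACA, B->C, C->CAB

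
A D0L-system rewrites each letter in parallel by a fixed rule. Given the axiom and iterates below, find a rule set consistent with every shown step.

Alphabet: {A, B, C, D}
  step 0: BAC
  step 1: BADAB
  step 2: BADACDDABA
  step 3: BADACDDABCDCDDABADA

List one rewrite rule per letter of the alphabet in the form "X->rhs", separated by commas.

  step 2 ⇒ step 3: BADACDDABA ⇒ BA·DA·CD·DA·B·CD·CD·DA·BA·DA
    A ↦ DA
    B ↦ BA
    C ↦ B
    D ↦ CD

A->DA, B->BA, C->B, D->CD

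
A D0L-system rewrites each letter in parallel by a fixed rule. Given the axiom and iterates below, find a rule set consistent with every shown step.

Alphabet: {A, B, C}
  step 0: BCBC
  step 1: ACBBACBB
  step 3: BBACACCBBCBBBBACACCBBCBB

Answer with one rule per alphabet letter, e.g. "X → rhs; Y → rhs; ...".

A->C, B->AC, C->BB

  step 0 ⇒ step 1: BCBC ⇒ AC·BB·AC·BB
    B ↦ AC
    C ↦ BB
    A ↦ C  (constrained at step 1)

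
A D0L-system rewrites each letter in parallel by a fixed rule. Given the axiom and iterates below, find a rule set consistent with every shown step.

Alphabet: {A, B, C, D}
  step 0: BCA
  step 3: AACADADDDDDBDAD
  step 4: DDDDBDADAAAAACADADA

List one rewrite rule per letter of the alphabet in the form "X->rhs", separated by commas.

A->D, B->CAD, C->DDB, D->A

  step 3 ⇒ step 4: AACADADDDDDBDAD ⇒ D·D·DDB·D·A·D·A·A·A·A·A·CAD·A·D·A
    A ↦ D
    B ↦ CAD
    C ↦ DDB
    D ↦ A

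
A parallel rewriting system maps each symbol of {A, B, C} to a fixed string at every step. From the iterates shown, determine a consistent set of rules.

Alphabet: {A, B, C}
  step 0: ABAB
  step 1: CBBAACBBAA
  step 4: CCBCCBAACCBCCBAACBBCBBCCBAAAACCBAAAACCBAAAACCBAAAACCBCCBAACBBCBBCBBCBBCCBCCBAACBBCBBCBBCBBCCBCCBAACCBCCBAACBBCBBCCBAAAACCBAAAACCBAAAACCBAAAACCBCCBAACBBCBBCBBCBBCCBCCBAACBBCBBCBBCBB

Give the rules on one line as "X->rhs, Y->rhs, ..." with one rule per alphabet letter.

  step 0 ⇒ step 1: ABAB ⇒ CBB·AA·CBB·AA
    A ↦ CBB
    B ↦ AA
    C ↦ CCB  (constrained at step 1)

A->CBB, B->AA, C->CCB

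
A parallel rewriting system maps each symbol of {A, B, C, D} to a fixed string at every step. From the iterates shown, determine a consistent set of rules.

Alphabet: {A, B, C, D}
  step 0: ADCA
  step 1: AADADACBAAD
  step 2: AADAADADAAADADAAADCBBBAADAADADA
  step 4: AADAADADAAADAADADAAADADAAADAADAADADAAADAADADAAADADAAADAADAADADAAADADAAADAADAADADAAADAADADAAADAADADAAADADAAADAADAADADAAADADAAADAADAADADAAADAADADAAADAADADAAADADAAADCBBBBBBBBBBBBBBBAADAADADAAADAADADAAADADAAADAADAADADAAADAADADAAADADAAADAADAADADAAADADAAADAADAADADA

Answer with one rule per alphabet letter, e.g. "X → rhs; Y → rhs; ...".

A->AAD, B->BB, C->CB, D->ADA

  step 1 ⇒ step 2: AADADACBAAD ⇒ AAD·AAD·ADA·AAD·ADA·AAD·CB·BB·AAD·AAD·ADA
    A ↦ AAD
    B ↦ BB
    C ↦ CB
    D ↦ ADA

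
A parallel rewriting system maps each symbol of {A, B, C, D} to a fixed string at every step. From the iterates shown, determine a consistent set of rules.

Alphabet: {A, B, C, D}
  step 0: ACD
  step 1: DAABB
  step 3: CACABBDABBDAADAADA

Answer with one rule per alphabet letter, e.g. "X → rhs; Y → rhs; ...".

A->DA, B->CA, C->A, D->BB

  step 0 ⇒ step 1: ACD ⇒ DA·A·BB
    A ↦ DA
    C ↦ A
    D ↦ BB
    B ↦ CA  (constrained at step 1)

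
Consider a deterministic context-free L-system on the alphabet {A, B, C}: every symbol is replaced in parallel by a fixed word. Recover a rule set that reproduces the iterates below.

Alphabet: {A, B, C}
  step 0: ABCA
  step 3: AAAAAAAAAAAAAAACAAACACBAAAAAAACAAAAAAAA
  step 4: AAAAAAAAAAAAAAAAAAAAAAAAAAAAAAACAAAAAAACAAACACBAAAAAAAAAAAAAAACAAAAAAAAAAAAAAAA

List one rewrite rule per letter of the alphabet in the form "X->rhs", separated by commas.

A->AA, B->ACB, C->AC

  step 3 ⇒ step 4: AAAAAAAAAAAAAAACAAACACBAAAAAAACAAAAAAAA ⇒ AA·AA·AA·AA·AA·AA·AA·AA·AA·AA·AA·AA·AA·AA·AA·AC·AA·AA·AA·AC·AA·AC·ACB·AA·AA·AA·AA·AA·AA·AA·AC·AA·AA·AA·AA·AA·AA·AA·AA
    A ↦ AA
    B ↦ ACB
    C ↦ AC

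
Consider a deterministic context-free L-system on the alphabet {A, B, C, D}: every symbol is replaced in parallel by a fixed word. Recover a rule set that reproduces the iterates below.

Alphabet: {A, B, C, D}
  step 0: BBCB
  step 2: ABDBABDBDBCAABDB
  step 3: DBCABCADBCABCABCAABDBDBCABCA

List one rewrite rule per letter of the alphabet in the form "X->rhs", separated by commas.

A->DB, B->CA, C->AB, D->B

  step 2 ⇒ step 3: ABDBABDBDBCAABDB ⇒ DB·CA·B·CA·DB·CA·B·CA·B·CA·AB·DB·DB·CA·B·CA
    A ↦ DB
    B ↦ CA
    C ↦ AB
    D ↦ B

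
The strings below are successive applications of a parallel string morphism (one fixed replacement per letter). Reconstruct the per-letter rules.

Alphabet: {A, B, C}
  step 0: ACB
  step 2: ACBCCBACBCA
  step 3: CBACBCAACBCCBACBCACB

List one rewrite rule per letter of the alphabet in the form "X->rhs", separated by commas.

  step 2 ⇒ step 3: ACBCCBACBCA ⇒ CB·A·CBC·A·A·CBC·CB·A·CBC·A·CB
    A ↦ CB
    B ↦ CBC
    C ↦ A

A->CB, B->CBC, C->A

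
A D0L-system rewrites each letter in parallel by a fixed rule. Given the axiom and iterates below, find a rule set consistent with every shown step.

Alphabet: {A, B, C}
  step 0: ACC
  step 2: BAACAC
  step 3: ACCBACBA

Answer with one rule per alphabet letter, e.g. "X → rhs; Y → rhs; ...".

A->C, B->A, C->BA

  step 2 ⇒ step 3: BAACAC ⇒ A·C·C·BA·C·BA
    A ↦ C
    B ↦ A
    C ↦ BA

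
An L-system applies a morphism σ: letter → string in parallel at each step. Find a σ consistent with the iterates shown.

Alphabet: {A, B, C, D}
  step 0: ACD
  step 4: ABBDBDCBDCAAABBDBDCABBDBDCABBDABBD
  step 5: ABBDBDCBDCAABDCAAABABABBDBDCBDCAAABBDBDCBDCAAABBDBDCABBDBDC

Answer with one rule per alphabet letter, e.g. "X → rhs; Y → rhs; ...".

  step 4 ⇒ step 5: ABBDBDCBDCAAABBDBDCABBDBDCABBDABBD ⇒ AB·BD·BD·C·BD·C·AA·BD·C·AA·AB·AB·AB·BD·BD·C·BD·C·AA·AB·BD·BD·C·BD·C·AA·AB·BD·BD·C·AB·BD·BD·C
    A ↦ AB
    B ↦ BD
    C ↦ AA
    D ↦ C

A->AB, B->BD, C->AA, D->C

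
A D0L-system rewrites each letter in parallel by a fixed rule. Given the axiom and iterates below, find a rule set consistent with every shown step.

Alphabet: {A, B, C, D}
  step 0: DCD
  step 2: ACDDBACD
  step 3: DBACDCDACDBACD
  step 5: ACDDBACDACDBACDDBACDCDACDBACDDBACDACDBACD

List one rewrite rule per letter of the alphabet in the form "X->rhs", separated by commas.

A->DB, B->AC, C->A, D->CD

  step 2 ⇒ step 3: ACDDBACD ⇒ DB·A·CD·CD·AC·DB·A·CD
    A ↦ DB
    B ↦ AC
    C ↦ A
    D ↦ CD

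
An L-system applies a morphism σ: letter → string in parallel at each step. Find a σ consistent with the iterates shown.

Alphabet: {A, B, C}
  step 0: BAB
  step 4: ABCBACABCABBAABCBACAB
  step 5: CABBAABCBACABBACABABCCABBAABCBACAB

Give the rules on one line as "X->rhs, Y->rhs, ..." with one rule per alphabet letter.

  step 4 ⇒ step 5: ABCBACABCABBAABCBACAB ⇒ C·AB·BA·AB·C·BA·C·AB·BA·C·AB·AB·C·C·AB·BA·AB·C·BA·C·AB
    A ↦ C
    B ↦ AB
    C ↦ BA

A->C, B->AB, C->BA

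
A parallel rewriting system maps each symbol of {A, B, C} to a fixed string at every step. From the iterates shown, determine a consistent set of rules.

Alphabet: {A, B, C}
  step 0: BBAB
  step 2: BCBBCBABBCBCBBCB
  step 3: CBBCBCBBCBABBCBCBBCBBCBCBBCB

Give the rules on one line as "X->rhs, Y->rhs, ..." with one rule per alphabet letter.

  step 2 ⇒ step 3: BCBBCBABBCBCBBCB ⇒ CB·B·CB·CB·B·CB·ABB·CB·CB·B·CB·B·CB·CB·B·CB
    A ↦ ABB
    B ↦ CB
    C ↦ B

A->ABB, B->CB, C->B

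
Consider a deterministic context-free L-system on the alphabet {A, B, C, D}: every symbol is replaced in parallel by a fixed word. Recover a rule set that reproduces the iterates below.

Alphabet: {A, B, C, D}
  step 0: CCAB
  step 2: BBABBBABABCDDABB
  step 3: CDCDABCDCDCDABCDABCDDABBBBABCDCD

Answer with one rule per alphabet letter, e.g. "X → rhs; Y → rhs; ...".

A->AB, B->CD, C->DA, D->BB

  step 2 ⇒ step 3: BBABBBABABCDDABB ⇒ CD·CD·AB·CD·CD·CD·AB·CD·AB·CD·DA·BB·BB·AB·CD·CD
    A ↦ AB
    B ↦ CD
    C ↦ DA
    D ↦ BB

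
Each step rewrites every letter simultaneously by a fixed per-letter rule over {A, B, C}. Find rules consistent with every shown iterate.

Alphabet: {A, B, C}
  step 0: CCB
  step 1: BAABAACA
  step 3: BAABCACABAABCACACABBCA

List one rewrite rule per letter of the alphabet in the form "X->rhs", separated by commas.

  step 0 ⇒ step 1: CCB ⇒ BAA·BAA·CA
    B ↦ CA
    C ↦ BAA
    A ↦ B  (constrained at step 1)

A->B, B->CA, C->BAA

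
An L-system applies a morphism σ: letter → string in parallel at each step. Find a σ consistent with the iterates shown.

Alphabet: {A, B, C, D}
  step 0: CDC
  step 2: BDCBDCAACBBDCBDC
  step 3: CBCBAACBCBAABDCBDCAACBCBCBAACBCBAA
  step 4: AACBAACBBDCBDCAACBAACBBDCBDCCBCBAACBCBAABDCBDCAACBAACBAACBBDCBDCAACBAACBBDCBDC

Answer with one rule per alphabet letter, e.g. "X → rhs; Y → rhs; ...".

A->BDC, B->CB, C->AA, D->CB

  step 3 ⇒ step 4: CBCBAACBCBAABDCBDCAACBCBCBAACBCBAA ⇒ AA·CB·AA·CB·BDC·BDC·AA·CB·AA·CB·BDC·BDC·CB·CB·AA·CB·CB·AA·BDC·BDC·AA·CB·AA·CB·AA·CB·BDC·BDC·AA·CB·AA·CB·BDC·BDC
    A ↦ BDC
    B ↦ CB
    C ↦ AA
    D ↦ CB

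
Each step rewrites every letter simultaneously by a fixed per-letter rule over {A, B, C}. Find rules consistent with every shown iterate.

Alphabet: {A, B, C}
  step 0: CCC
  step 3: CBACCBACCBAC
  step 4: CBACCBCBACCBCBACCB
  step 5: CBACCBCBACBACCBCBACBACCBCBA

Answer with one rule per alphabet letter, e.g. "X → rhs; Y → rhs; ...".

A->C, B->A, C->CB

  step 4 ⇒ step 5: CBACCBCBACCBCBACCB ⇒ CB·A·C·CB·CB·A·CB·A·C·CB·CB·A·CB·A·C·CB·CB·A
    A ↦ C
    B ↦ A
    C ↦ CB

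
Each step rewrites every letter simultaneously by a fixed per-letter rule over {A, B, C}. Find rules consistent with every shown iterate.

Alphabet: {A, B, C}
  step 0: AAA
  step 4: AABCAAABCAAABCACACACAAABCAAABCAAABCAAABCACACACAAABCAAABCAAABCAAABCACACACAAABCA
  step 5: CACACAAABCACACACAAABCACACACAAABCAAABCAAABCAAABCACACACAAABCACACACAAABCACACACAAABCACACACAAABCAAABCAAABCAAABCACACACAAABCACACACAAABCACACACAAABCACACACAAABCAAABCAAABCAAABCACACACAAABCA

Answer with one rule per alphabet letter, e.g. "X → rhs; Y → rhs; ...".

A->CA, B->CA, C->AAB

  step 4 ⇒ step 5: AABCAAABCAAABCACACACAAABCAAABCAAABCAAABCACACACAAABCAAABCAAABCAAABCACACACAAABCA ⇒ CA·CA·CA·AAB·CA·CA·CA·CA·AAB·CA·CA·CA·CA·AAB·CA·AAB·CA·AAB·CA·AAB·CA·CA·CA·CA·AAB·CA·CA·CA·CA·AAB·CA·CA·CA·CA·AAB·CA·CA·CA·CA·AAB·CA·AAB·CA·AAB·CA·AAB·CA·CA·CA·CA·AAB·CA·CA·CA·CA·AAB·CA·CA·CA·CA·AAB·CA·CA·CA·CA·AAB·CA·AAB·CA·AAB·CA·AAB·CA·CA·CA·CA·AAB·CA
    A ↦ CA
    B ↦ CA
    C ↦ AAB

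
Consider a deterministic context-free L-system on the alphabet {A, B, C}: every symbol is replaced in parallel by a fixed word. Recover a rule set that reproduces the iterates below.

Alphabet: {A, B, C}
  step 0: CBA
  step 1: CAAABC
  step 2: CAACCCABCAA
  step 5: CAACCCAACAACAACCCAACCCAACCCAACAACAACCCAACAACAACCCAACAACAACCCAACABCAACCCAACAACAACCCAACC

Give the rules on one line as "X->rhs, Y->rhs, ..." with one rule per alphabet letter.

A->C, B->AB, C->CAA

  step 1 ⇒ step 2: CAAABC ⇒ CAA·C·C·C·AB·CAA
    A ↦ C
    B ↦ AB
    C ↦ CAA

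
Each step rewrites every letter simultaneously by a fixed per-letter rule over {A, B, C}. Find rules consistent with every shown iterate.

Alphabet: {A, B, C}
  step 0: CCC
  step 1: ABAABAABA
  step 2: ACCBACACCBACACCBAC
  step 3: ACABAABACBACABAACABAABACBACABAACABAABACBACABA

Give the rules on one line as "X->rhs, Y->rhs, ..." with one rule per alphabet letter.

  step 2 ⇒ step 3: ACCBACACCBACACCBAC ⇒ AC·ABA·ABA·CB·AC·ABA·AC·ABA·ABA·CB·AC·ABA·AC·ABA·ABA·CB·AC·ABA
    A ↦ AC
    B ↦ CB
    C ↦ ABA

A->AC, B->CB, C->ABA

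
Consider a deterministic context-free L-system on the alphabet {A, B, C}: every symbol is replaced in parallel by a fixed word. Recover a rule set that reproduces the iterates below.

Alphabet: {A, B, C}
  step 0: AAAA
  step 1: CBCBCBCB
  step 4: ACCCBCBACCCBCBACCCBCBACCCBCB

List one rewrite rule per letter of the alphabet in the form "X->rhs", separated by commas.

  step 0 ⇒ step 1: AAAA ⇒ CB·CB·CB·CB
    A ↦ CB
    B ↦ CC  (constrained at step 1)
    C ↦ A  (constrained at step 1)

A->CB, B->CC, C->A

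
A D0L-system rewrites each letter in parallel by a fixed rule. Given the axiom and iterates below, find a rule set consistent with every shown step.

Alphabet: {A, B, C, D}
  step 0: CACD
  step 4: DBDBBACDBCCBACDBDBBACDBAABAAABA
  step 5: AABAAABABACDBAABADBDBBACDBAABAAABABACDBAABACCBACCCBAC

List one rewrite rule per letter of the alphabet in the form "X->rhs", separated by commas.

  step 4 ⇒ step 5: DBDBBACDBCCBACDBDBBACDBAABAAABA ⇒ AA·BA·AA·BA·BA·C·DB·AA·BA·DB·DB·BA·C·DB·AA·BA·AA·BA·BA·C·DB·AA·BA·C·C·BA·C·C·C·BA·C
    A ↦ C
    B ↦ BA
    C ↦ DB
    D ↦ AA

A->C, B->BA, C->DB, D->AA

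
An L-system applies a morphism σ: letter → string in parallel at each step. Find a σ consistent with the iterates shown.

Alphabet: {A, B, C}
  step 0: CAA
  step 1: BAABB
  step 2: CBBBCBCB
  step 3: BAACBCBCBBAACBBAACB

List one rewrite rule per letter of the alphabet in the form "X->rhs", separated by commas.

A->B, B->CB, C->BAA

  step 2 ⇒ step 3: CBBBCBCB ⇒ BAA·CB·CB·CB·BAA·CB·BAA·CB
    B ↦ CB
    C ↦ BAA
  step 0 ⇒ step 1: CAA ⇒ BAA·B·B
    A ↦ B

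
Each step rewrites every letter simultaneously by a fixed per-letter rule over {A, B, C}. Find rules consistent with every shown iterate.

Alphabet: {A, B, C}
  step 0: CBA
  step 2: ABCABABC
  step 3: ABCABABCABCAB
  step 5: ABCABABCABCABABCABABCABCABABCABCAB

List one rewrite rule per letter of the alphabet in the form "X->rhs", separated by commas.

A->AB, B->C, C->AB

  step 2 ⇒ step 3: ABCABABC ⇒ AB·C·AB·AB·C·AB·C·AB
    A ↦ AB
    B ↦ C
    C ↦ AB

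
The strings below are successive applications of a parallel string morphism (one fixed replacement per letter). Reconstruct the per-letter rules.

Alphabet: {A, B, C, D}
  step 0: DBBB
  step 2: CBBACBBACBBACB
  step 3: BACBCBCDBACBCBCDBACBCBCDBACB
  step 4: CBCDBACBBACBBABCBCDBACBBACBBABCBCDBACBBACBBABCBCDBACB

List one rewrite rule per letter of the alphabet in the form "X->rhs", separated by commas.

  step 3 ⇒ step 4: BACBCBCDBACBCBCDBACBCBCDBACB ⇒ CB·CD·BA·CB·BA·CB·BA·B·CB·CD·BA·CB·BA·CB·BA·B·CB·CD·BA·CB·BA·CB·BA·B·CB·CD·BA·CB
    A ↦ CD
    B ↦ CB
    C ↦ BA
    D ↦ B

A->CD, B->CB, C->BA, D->B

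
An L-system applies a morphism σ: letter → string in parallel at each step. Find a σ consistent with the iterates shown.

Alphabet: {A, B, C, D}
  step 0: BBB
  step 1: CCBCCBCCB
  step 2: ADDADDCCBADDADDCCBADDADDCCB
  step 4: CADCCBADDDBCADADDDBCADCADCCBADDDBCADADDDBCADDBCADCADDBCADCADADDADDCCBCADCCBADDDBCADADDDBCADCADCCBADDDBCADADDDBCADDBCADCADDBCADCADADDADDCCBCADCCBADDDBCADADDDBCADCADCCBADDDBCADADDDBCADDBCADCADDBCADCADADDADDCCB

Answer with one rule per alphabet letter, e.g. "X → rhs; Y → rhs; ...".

A->DB, B->CCB, C->ADD, D->CAD

  step 1 ⇒ step 2: CCBCCBCCB ⇒ ADD·ADD·CCB·ADD·ADD·CCB·ADD·ADD·CCB
    B ↦ CCB
    C ↦ ADD
    A ↦ DB  (constrained at step 2)
    D ↦ CAD  (constrained at step 2)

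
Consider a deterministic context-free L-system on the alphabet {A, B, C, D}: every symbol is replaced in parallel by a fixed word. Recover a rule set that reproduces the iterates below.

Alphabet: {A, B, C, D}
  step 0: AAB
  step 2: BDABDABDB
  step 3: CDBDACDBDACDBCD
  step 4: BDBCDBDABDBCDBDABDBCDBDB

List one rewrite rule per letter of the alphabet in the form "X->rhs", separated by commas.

A->DA, B->CD, C->BD, D->B

  step 3 ⇒ step 4: CDBDACDBDACDBCD ⇒ BD·B·CD·B·DA·BD·B·CD·B·DA·BD·B·CD·BD·B
    A ↦ DA
    B ↦ CD
    C ↦ BD
    D ↦ B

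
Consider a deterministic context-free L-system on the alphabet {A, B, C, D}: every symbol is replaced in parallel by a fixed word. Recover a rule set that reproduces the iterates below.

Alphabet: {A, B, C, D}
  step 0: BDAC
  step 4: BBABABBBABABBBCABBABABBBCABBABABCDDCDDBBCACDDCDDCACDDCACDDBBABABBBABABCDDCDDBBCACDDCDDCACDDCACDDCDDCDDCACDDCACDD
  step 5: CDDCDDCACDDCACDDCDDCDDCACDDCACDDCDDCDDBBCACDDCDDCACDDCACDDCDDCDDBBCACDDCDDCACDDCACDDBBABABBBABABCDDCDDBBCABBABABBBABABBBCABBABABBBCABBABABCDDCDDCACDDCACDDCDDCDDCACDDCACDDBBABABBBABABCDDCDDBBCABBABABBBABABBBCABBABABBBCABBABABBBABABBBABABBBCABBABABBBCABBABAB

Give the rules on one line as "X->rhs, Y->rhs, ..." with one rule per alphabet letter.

  step 4 ⇒ step 5: BBABABBBABABBBCABBABABBBCABBABABCDDCDDBBCACDDCDDCACDDCACDDBBABABBBABABCDDCDDBBCACDDCDDCACDDCACDDCDDCDDCACDDCACDD ⇒ CDD·CDD·CA·CDD·CA·CDD·CDD·CDD·CA·CDD·CA·CDD·CDD·CDD·BB·CA·CDD·CDD·CA·CDD·CA·CDD·CDD·CDD·BB·CA·CDD·CDD·CA·CDD·CA·CDD·BB·AB·AB·BB·AB·AB·CDD·CDD·BB·CA·BB·AB·AB·BB·AB·AB·BB·CA·BB·AB·AB·BB·CA·BB·AB·AB·CDD·CDD·CA·CDD·CA·CDD·CDD·CDD·CA·CDD·CA·CDD·BB·AB·AB·BB·AB·AB·CDD·CDD·BB·CA·BB·AB·AB·BB·AB·AB·BB·CA·BB·AB·AB·BB·CA·BB·AB·AB·BB·AB·AB·BB·AB·AB·BB·CA·BB·AB·AB·BB·CA·BB·AB·AB
    A ↦ CA
    B ↦ CDD
    C ↦ BB
    D ↦ AB

A->CA, B->CDD, C->BB, D->AB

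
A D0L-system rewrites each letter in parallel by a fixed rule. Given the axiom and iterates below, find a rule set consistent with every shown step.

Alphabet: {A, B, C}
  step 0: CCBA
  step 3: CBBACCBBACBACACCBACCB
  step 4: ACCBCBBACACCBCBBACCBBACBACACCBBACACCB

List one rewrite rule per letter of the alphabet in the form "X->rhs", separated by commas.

A->B, B->CB, C->AC

  step 3 ⇒ step 4: CBBACCBBACBACACCBACCB ⇒ AC·CB·CB·B·AC·AC·CB·CB·B·AC·CB·B·AC·B·AC·AC·CB·B·AC·AC·CB
    A ↦ B
    B ↦ CB
    C ↦ AC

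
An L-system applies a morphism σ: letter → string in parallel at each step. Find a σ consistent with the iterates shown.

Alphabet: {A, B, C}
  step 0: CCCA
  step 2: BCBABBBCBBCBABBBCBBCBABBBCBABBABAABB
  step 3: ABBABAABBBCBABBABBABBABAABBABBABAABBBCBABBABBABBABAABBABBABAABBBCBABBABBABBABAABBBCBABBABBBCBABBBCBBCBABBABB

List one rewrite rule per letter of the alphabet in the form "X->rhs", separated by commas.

A->BCB, B->ABB, C->ABA

  step 2 ⇒ step 3: BCBABBBCBBCBABBBCBBCBABBBCBABBABAABB ⇒ ABB·ABA·ABB·BCB·ABB·ABB·ABB·ABA·ABB·ABB·ABA·ABB·BCB·ABB·ABB·ABB·ABA·ABB·ABB·ABA·ABB·BCB·ABB·ABB·ABB·ABA·ABB·BCB·ABB·ABB·BCB·ABB·BCB·BCB·ABB·ABB
    A ↦ BCB
    B ↦ ABB
    C ↦ ABA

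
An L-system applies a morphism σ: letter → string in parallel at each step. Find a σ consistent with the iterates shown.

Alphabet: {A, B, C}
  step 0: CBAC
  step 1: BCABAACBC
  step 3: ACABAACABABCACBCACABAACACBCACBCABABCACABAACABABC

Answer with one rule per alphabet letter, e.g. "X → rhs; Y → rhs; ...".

  step 0 ⇒ step 1: CBAC ⇒ BC·ABA·AC·BC
    A ↦ AC
    B ↦ ABA
    C ↦ BC

A->AC, B->ABA, C->BC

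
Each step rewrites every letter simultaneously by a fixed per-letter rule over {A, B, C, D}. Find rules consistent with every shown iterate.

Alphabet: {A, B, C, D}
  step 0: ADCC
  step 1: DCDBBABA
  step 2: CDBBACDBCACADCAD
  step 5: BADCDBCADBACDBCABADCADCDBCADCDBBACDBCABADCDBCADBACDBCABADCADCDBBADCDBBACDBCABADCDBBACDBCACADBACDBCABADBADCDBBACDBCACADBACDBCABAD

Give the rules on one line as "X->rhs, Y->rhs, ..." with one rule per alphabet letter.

A->D, B->CA, C->BA, D->CDB

  step 1 ⇒ step 2: DCDBBABA ⇒ CDB·BA·CDB·CA·CA·D·CA·D
    A ↦ D
    B ↦ CA
    C ↦ BA
    D ↦ CDB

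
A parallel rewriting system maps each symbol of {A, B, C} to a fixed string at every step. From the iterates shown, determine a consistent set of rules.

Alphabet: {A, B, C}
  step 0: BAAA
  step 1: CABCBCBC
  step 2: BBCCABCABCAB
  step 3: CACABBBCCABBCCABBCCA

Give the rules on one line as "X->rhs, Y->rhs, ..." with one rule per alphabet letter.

  step 2 ⇒ step 3: BBCCABCABCAB ⇒ CA·CA·B·B·BC·CA·B·BC·CA·B·BC·CA
    A ↦ BC
    B ↦ CA
    C ↦ B

A->BC, B->CA, C->B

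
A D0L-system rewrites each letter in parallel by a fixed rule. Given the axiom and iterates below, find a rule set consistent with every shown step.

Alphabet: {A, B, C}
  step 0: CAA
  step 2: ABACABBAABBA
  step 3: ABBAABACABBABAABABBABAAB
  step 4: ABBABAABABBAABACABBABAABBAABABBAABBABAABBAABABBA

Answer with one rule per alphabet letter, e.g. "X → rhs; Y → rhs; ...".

A->AB, B->BA, C->AC

  step 3 ⇒ step 4: ABBAABACABBABAABABBABAAB ⇒ AB·BA·BA·AB·AB·BA·AB·AC·AB·BA·BA·AB·BA·AB·AB·BA·AB·BA·BA·AB·BA·AB·AB·BA
    A ↦ AB
    B ↦ BA
    C ↦ AC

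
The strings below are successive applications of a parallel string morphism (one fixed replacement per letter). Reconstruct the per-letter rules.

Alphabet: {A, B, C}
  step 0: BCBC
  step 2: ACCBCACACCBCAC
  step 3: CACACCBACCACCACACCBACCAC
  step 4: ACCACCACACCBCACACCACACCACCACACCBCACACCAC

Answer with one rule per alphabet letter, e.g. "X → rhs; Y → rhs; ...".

A->C, B->CB, C->AC

  step 3 ⇒ step 4: CACACCBACCACCACACCBACCAC ⇒ AC·C·AC·C·AC·AC·CB·C·AC·AC·C·AC·AC·C·AC·C·AC·AC·CB·C·AC·AC·C·AC
    A ↦ C
    B ↦ CB
    C ↦ AC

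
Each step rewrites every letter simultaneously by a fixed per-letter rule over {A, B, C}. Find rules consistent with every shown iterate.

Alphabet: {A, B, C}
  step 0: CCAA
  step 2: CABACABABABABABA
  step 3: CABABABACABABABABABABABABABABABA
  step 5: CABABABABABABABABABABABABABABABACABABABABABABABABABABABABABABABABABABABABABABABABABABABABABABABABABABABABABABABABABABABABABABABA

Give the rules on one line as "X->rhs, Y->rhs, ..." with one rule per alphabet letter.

  step 2 ⇒ step 3: CABACABABABABABA ⇒ CA·BA·BA·BA·CA·BA·BA·BA·BA·BA·BA·BA·BA·BA·BA·BA
    A ↦ BA
    B ↦ BA
    C ↦ CA

A->BA, B->BA, C->CA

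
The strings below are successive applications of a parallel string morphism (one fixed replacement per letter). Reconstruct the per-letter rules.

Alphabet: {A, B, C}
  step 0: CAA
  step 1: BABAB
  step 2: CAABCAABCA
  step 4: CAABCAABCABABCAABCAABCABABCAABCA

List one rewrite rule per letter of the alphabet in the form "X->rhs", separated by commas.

  step 1 ⇒ step 2: BABAB ⇒ CA·AB·CA·AB·CA
    A ↦ AB
    B ↦ CA
  step 0 ⇒ step 1: CAA ⇒ B·AB·AB
    C ↦ B

A->AB, B->CA, C->B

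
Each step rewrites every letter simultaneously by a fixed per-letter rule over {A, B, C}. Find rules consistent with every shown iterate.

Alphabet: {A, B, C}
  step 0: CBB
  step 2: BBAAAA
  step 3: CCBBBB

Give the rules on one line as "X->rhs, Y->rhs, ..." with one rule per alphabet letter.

A->B, B->C, C->AA

  step 2 ⇒ step 3: BBAAAA ⇒ C·C·B·B·B·B
    A ↦ B
    B ↦ C
    C ↦ AA  (constrained at step 0)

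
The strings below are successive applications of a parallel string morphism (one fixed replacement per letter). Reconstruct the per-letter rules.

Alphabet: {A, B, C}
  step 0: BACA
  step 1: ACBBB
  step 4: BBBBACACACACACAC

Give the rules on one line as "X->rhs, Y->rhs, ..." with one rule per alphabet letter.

  step 0 ⇒ step 1: BACA ⇒ AC·B·B·B
    A ↦ B
    B ↦ AC
    C ↦ B

A->B, B->AC, C->B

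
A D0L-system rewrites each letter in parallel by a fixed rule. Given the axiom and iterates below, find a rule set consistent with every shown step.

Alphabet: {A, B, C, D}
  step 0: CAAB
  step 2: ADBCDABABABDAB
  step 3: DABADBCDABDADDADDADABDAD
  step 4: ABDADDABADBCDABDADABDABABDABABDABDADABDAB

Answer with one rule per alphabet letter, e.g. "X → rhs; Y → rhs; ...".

A->D, B->AD, C->BCD, D->AB

  step 3 ⇒ step 4: DABADBCDABDADDADDADABDAD ⇒ AB·D·AD·D·AB·AD·BCD·AB·D·AD·AB·D·AB·AB·D·AB·AB·D·AB·D·AD·AB·D·AB
    A ↦ D
    B ↦ AD
    C ↦ BCD
    D ↦ AB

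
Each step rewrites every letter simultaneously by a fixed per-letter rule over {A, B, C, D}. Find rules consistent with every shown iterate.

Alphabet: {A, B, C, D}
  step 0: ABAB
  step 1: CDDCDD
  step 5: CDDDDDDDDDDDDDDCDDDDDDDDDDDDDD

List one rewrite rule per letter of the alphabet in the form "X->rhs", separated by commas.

A->C, B->DD, C->AB, D->B

  step 0 ⇒ step 1: ABAB ⇒ C·DD·C·DD
    A ↦ C
    B ↦ DD
    C ↦ AB  (constrained at step 1)
    D ↦ B  (constrained at step 1)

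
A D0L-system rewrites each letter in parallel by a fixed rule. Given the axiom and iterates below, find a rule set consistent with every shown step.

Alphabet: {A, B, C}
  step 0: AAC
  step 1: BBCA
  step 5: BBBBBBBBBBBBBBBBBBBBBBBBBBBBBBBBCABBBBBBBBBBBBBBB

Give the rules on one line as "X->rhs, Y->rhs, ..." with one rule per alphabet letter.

A->B, B->BB, C->CA

  step 0 ⇒ step 1: AAC ⇒ B·B·CA
    A ↦ B
    C ↦ CA
    B ↦ BB  (constrained at step 1)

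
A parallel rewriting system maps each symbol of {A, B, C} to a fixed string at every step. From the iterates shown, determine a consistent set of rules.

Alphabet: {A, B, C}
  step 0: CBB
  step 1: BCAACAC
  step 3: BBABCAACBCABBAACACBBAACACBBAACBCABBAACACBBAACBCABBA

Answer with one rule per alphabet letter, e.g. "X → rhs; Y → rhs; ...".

  step 0 ⇒ step 1: CBB ⇒ BCA·AC·AC
    B ↦ AC
    C ↦ BCA
    A ↦ BBA  (constrained at step 1)

A->BBA, B->AC, C->BCA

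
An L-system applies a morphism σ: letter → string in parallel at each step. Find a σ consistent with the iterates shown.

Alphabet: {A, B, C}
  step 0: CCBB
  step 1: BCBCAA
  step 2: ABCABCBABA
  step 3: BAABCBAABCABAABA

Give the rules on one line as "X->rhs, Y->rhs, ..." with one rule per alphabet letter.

  step 2 ⇒ step 3: ABCABCBABA ⇒ BA·A·BC·BA·A·BC·A·BA·A·BA
    A ↦ BA
    B ↦ A
    C ↦ BC

A->BA, B->A, C->BC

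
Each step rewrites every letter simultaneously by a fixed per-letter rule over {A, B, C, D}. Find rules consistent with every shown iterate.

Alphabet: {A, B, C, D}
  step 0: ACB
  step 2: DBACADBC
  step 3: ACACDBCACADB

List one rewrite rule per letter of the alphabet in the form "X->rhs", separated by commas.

  step 2 ⇒ step 3: DBACADBC ⇒ A·CA·C·DB·C·A·CA·DB
    A ↦ C
    B ↦ CA
    C ↦ DB
    D ↦ A

A->C, B->CA, C->DB, D->A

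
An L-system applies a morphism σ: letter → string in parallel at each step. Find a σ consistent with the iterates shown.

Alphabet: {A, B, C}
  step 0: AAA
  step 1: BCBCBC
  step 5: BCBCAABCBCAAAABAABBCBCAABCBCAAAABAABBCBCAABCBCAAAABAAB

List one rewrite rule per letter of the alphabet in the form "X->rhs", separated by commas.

A->BC, B->AA, C->B

  step 0 ⇒ step 1: AAA ⇒ BC·BC·BC
    A ↦ BC
    B ↦ AA  (constrained at step 1)
    C ↦ B  (constrained at step 1)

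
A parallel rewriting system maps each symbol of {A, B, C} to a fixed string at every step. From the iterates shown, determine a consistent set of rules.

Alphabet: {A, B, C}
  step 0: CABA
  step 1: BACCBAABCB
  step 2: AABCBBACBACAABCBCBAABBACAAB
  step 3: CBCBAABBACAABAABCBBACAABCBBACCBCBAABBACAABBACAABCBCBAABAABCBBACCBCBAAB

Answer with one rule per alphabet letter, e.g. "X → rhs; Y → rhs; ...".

A->CB, B->AAB, C->BAC

  step 2 ⇒ step 3: AABCBBACBACAABCBCBAABBACAAB ⇒ CB·CB·AAB·BAC·AAB·AAB·CB·BAC·AAB·CB·BAC·CB·CB·AAB·BAC·AAB·BAC·AAB·CB·CB·AAB·AAB·CB·BAC·CB·CB·AAB
    A ↦ CB
    B ↦ AAB
    C ↦ BAC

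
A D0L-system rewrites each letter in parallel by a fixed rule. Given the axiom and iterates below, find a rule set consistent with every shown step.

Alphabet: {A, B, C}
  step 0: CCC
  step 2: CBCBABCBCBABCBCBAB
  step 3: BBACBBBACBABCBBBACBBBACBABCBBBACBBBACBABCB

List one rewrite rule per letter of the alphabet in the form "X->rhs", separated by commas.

  step 2 ⇒ step 3: CBCBABCBCBABCBCBAB ⇒ BBA·CB·BBA·CB·AB·CB·BBA·CB·BBA·CB·AB·CB·BBA·CB·BBA·CB·AB·CB
    A ↦ AB
    B ↦ CB
    C ↦ BBA

A->AB, B->CB, C->BBA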